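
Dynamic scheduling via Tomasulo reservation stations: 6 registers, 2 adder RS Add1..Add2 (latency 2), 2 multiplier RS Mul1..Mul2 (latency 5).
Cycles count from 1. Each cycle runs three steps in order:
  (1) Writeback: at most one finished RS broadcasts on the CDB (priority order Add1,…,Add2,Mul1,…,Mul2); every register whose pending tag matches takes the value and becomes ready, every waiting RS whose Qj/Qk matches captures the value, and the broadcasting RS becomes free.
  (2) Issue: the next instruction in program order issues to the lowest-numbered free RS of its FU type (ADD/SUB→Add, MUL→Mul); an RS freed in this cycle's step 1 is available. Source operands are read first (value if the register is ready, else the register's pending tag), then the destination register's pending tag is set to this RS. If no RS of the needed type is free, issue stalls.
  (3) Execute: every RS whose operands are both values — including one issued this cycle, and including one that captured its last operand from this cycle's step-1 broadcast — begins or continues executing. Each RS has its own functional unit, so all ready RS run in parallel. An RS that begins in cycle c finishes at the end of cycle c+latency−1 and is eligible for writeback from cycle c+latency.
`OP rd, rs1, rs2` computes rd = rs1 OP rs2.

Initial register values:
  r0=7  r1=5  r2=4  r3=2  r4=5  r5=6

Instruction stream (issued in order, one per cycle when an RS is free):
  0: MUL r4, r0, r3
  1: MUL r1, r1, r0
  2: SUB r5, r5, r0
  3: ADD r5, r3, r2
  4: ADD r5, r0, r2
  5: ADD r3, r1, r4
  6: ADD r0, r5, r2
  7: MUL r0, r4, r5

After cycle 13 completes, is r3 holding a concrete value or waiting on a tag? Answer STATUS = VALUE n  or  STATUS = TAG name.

STATUS = VALUE 49

cycle 1: issue MUL r4<-Mul1 // r0:7,r1:5,r2:4,r3:2,r4:Mul1,r5:6
cycle 2: issue MUL r1<-Mul2 // r0:7,r1:Mul2,r2:4,r3:2,r4:Mul1,r5:6
cycle 3: issue SUB r5<-Add1 // r0:7,r1:Mul2,r2:4,r3:2,r4:Mul1,r5:Add1
cycle 4: issue ADD r5<-Add2 // r0:7,r1:Mul2,r2:4,r3:2,r4:Mul1,r5:Add2
cycle 5: CDB Add1=-1; issue ADD r5<-Add1 // r0:7,r1:Mul2,r2:4,r3:2,r4:Mul1,r5:Add1
cycle 6: CDB Add2=6; issue ADD r3<-Add2 // r0:7,r1:Mul2,r2:4,r3:Add2,r4:Mul1,r5:Add1
cycle 7: CDB Add1=11; issue ADD r0<-Add1 // r0:Add1,r1:Mul2,r2:4,r3:Add2,r4:Mul1,r5:11
cycle 8: CDB Mul1=14; issue MUL r0<-Mul1 // r0:Mul1,r1:Mul2,r2:4,r3:Add2,r4:14,r5:11
cycle 9: CDB Add1=15 // r0:Mul1,r1:Mul2,r2:4,r3:Add2,r4:14,r5:11
cycle 10: CDB Mul2=35 // r0:Mul1,r1:35,r2:4,r3:Add2,r4:14,r5:11
cycle 11: - // r0:Mul1,r1:35,r2:4,r3:Add2,r4:14,r5:11
cycle 12: CDB Add2=49 // r0:Mul1,r1:35,r2:4,r3:49,r4:14,r5:11
cycle 13: CDB Mul1=154 // r0:154,r1:35,r2:4,r3:49,r4:14,r5:11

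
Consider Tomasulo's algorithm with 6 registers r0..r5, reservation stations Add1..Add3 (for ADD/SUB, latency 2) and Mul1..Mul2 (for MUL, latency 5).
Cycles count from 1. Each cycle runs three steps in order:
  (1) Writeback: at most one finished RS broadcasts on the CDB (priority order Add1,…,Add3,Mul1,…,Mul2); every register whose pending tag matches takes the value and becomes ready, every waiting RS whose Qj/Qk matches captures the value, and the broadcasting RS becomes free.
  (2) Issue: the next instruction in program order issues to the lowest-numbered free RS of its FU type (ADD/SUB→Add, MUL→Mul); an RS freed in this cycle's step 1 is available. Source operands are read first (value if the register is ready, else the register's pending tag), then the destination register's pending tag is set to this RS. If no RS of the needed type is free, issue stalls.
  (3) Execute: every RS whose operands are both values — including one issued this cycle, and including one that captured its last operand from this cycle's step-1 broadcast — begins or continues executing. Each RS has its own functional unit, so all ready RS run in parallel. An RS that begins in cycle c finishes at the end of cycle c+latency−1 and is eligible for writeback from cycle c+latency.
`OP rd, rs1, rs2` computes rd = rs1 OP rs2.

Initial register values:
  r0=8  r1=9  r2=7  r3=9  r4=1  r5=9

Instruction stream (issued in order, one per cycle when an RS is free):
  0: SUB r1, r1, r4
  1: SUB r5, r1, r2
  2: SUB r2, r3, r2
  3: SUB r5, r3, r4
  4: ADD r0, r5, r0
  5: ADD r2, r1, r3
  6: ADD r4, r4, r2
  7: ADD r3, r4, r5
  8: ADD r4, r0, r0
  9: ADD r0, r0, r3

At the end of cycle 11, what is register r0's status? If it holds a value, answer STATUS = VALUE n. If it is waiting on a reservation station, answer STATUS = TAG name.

c1: issue SUB r1<-Add1 | r0:8,r1:Add1,r2:7,r3:9,r4:1,r5:9
c2: issue SUB r5<-Add2 | r0:8,r1:Add1,r2:7,r3:9,r4:1,r5:Add2
c3: CDB Add1=8; issue SUB r2<-Add1 | r0:8,r1:8,r2:Add1,r3:9,r4:1,r5:Add2
c4: issue SUB r5<-Add3 | r0:8,r1:8,r2:Add1,r3:9,r4:1,r5:Add3
c5: CDB Add1=2; issue ADD r0<-Add1 | r0:Add1,r1:8,r2:2,r3:9,r4:1,r5:Add3
c6: CDB Add2=1; issue ADD r2<-Add2 | r0:Add1,r1:8,r2:Add2,r3:9,r4:1,r5:Add3
c7: CDB Add3=8; issue ADD r4<-Add3 | r0:Add1,r1:8,r2:Add2,r3:9,r4:Add3,r5:8
c8: CDB Add2=17; issue ADD r3<-Add2 | r0:Add1,r1:8,r2:17,r3:Add2,r4:Add3,r5:8
c9: CDB Add1=16; issue ADD r4<-Add1 | r0:16,r1:8,r2:17,r3:Add2,r4:Add1,r5:8
c10: CDB Add3=18; issue ADD r0<-Add3 | r0:Add3,r1:8,r2:17,r3:Add2,r4:Add1,r5:8
c11: CDB Add1=32 | r0:Add3,r1:8,r2:17,r3:Add2,r4:32,r5:8

STATUS = TAG Add3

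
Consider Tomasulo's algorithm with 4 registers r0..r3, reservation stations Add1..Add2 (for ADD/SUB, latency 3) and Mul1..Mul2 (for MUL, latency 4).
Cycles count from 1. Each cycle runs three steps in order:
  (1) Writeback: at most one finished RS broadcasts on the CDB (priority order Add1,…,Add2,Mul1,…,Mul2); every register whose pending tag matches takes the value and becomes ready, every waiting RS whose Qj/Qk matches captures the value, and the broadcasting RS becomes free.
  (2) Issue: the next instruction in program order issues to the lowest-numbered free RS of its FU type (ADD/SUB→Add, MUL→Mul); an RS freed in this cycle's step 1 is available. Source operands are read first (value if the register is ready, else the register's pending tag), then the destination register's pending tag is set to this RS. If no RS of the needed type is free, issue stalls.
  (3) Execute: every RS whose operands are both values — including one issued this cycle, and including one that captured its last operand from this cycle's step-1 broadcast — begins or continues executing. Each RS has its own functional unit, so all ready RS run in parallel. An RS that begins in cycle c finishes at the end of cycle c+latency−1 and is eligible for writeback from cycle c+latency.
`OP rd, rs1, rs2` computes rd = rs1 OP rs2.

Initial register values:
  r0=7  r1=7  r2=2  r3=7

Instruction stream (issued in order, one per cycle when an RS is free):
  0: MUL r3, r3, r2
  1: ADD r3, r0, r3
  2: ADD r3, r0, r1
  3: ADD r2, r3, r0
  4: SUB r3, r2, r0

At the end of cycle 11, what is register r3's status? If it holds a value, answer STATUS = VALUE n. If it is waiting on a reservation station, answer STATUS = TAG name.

cycle 1: issue MUL r3<-Mul1 // r0:7,r1:7,r2:2,r3:Mul1
cycle 2: issue ADD r3<-Add1 // r0:7,r1:7,r2:2,r3:Add1
cycle 3: issue ADD r3<-Add2 // r0:7,r1:7,r2:2,r3:Add2
cycle 4: stall // r0:7,r1:7,r2:2,r3:Add2
cycle 5: CDB Mul1=14; stall // r0:7,r1:7,r2:2,r3:Add2
cycle 6: CDB Add2=14; issue ADD r2<-Add2 // r0:7,r1:7,r2:Add2,r3:14
cycle 7: stall // r0:7,r1:7,r2:Add2,r3:14
cycle 8: CDB Add1=21; issue SUB r3<-Add1 // r0:7,r1:7,r2:Add2,r3:Add1
cycle 9: CDB Add2=21 // r0:7,r1:7,r2:21,r3:Add1
cycle 10: - // r0:7,r1:7,r2:21,r3:Add1
cycle 11: - // r0:7,r1:7,r2:21,r3:Add1

STATUS = TAG Add1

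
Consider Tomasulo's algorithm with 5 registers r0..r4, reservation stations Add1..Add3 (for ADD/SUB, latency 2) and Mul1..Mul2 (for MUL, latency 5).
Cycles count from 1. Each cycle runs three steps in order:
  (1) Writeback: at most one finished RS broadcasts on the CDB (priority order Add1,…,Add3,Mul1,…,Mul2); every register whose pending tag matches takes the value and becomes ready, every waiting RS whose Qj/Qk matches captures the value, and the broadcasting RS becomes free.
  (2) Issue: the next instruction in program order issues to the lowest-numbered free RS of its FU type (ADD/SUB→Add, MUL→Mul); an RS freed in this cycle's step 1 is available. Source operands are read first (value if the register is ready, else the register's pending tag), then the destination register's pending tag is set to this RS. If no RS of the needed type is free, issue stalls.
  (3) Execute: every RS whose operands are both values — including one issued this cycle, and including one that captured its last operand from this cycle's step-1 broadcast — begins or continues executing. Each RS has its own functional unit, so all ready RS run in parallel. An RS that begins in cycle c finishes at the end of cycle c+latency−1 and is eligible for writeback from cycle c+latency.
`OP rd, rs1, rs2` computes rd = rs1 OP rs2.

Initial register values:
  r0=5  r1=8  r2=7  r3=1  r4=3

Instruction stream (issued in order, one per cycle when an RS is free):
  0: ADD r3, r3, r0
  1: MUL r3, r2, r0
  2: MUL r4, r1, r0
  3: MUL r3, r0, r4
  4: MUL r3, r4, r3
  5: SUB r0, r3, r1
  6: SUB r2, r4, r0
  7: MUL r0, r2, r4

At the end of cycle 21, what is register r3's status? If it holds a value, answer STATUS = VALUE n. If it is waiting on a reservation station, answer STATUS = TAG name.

cycle 1: issue ADD r3<-Add1 // r0:5,r1:8,r2:7,r3:Add1,r4:3
cycle 2: issue MUL r3<-Mul1 // r0:5,r1:8,r2:7,r3:Mul1,r4:3
cycle 3: CDB Add1=6; issue MUL r4<-Mul2 // r0:5,r1:8,r2:7,r3:Mul1,r4:Mul2
cycle 4: stall // r0:5,r1:8,r2:7,r3:Mul1,r4:Mul2
cycle 5: stall // r0:5,r1:8,r2:7,r3:Mul1,r4:Mul2
cycle 6: stall // r0:5,r1:8,r2:7,r3:Mul1,r4:Mul2
cycle 7: CDB Mul1=35; issue MUL r3<-Mul1 // r0:5,r1:8,r2:7,r3:Mul1,r4:Mul2
cycle 8: CDB Mul2=40; issue MUL r3<-Mul2 // r0:5,r1:8,r2:7,r3:Mul2,r4:40
cycle 9: issue SUB r0<-Add1 // r0:Add1,r1:8,r2:7,r3:Mul2,r4:40
cycle 10: issue SUB r2<-Add2 // r0:Add1,r1:8,r2:Add2,r3:Mul2,r4:40
cycle 11: stall // r0:Add1,r1:8,r2:Add2,r3:Mul2,r4:40
cycle 12: stall // r0:Add1,r1:8,r2:Add2,r3:Mul2,r4:40
cycle 13: CDB Mul1=200; issue MUL r0<-Mul1 // r0:Mul1,r1:8,r2:Add2,r3:Mul2,r4:40
cycle 14: - // r0:Mul1,r1:8,r2:Add2,r3:Mul2,r4:40
cycle 15: - // r0:Mul1,r1:8,r2:Add2,r3:Mul2,r4:40
cycle 16: - // r0:Mul1,r1:8,r2:Add2,r3:Mul2,r4:40
cycle 17: - // r0:Mul1,r1:8,r2:Add2,r3:Mul2,r4:40
cycle 18: CDB Mul2=8000 // r0:Mul1,r1:8,r2:Add2,r3:8000,r4:40
cycle 19: - // r0:Mul1,r1:8,r2:Add2,r3:8000,r4:40
cycle 20: CDB Add1=7992 // r0:Mul1,r1:8,r2:Add2,r3:8000,r4:40
cycle 21: - // r0:Mul1,r1:8,r2:Add2,r3:8000,r4:40

STATUS = VALUE 8000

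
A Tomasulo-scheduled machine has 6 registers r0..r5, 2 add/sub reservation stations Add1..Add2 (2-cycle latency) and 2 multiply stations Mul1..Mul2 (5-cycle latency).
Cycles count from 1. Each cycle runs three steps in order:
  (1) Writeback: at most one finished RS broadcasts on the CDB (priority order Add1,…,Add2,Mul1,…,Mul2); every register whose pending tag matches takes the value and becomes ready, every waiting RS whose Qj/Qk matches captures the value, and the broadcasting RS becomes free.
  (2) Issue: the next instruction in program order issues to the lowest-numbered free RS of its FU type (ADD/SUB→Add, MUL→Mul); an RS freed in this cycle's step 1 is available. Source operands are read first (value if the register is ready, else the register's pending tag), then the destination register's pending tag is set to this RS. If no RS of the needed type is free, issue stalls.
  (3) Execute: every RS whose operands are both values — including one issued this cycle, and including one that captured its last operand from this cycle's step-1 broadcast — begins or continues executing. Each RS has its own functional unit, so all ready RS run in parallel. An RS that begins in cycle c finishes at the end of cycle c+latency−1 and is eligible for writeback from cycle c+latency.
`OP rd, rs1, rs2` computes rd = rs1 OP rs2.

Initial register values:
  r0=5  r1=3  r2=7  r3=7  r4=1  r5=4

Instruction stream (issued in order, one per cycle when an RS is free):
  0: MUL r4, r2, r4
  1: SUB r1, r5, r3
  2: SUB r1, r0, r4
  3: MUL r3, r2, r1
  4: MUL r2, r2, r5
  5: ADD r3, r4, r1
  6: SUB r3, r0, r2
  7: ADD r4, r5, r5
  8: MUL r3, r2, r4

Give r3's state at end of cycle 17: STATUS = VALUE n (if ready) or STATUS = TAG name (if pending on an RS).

c1: issue MUL r4<-Mul1 | r0:5,r1:3,r2:7,r3:7,r4:Mul1,r5:4
c2: issue SUB r1<-Add1 | r0:5,r1:Add1,r2:7,r3:7,r4:Mul1,r5:4
c3: issue SUB r1<-Add2 | r0:5,r1:Add2,r2:7,r3:7,r4:Mul1,r5:4
c4: CDB Add1=-3; issue MUL r3<-Mul2 | r0:5,r1:Add2,r2:7,r3:Mul2,r4:Mul1,r5:4
c5: stall | r0:5,r1:Add2,r2:7,r3:Mul2,r4:Mul1,r5:4
c6: CDB Mul1=7; issue MUL r2<-Mul1 | r0:5,r1:Add2,r2:Mul1,r3:Mul2,r4:7,r5:4
c7: issue ADD r3<-Add1 | r0:5,r1:Add2,r2:Mul1,r3:Add1,r4:7,r5:4
c8: CDB Add2=-2; issue SUB r3<-Add2 | r0:5,r1:-2,r2:Mul1,r3:Add2,r4:7,r5:4
c9: stall | r0:5,r1:-2,r2:Mul1,r3:Add2,r4:7,r5:4
c10: CDB Add1=5; issue ADD r4<-Add1 | r0:5,r1:-2,r2:Mul1,r3:Add2,r4:Add1,r5:4
c11: CDB Mul1=28; issue MUL r3<-Mul1 | r0:5,r1:-2,r2:28,r3:Mul1,r4:Add1,r5:4
c12: CDB Add1=8 | r0:5,r1:-2,r2:28,r3:Mul1,r4:8,r5:4
c13: CDB Add2=-23 | r0:5,r1:-2,r2:28,r3:Mul1,r4:8,r5:4
c14: CDB Mul2=-14 | r0:5,r1:-2,r2:28,r3:Mul1,r4:8,r5:4
c15: - | r0:5,r1:-2,r2:28,r3:Mul1,r4:8,r5:4
c16: - | r0:5,r1:-2,r2:28,r3:Mul1,r4:8,r5:4
c17: CDB Mul1=224 | r0:5,r1:-2,r2:28,r3:224,r4:8,r5:4

STATUS = VALUE 224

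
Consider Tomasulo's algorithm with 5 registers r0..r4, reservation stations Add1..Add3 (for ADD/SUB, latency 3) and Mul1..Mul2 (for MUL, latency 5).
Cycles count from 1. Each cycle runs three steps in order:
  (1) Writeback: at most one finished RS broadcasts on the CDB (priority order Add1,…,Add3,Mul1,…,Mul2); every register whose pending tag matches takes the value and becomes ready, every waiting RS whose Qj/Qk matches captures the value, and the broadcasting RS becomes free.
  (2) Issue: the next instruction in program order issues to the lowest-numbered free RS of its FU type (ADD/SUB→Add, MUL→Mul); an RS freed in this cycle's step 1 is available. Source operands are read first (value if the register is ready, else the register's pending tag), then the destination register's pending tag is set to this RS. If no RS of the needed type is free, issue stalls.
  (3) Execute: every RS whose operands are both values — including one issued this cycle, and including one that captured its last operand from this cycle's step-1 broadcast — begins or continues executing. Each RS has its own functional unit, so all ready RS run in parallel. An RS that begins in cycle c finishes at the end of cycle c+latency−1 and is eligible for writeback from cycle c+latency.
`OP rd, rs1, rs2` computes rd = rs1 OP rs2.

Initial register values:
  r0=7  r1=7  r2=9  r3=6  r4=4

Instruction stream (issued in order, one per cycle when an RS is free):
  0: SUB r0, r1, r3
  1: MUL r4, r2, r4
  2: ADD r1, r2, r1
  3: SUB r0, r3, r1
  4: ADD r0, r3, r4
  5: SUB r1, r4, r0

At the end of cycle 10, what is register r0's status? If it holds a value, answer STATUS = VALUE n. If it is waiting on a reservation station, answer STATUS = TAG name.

c1: issue SUB r0<-Add1 | r0:Add1,r1:7,r2:9,r3:6,r4:4
c2: issue MUL r4<-Mul1 | r0:Add1,r1:7,r2:9,r3:6,r4:Mul1
c3: issue ADD r1<-Add2 | r0:Add1,r1:Add2,r2:9,r3:6,r4:Mul1
c4: CDB Add1=1; issue SUB r0<-Add1 | r0:Add1,r1:Add2,r2:9,r3:6,r4:Mul1
c5: issue ADD r0<-Add3 | r0:Add3,r1:Add2,r2:9,r3:6,r4:Mul1
c6: CDB Add2=16; issue SUB r1<-Add2 | r0:Add3,r1:Add2,r2:9,r3:6,r4:Mul1
c7: CDB Mul1=36 | r0:Add3,r1:Add2,r2:9,r3:6,r4:36
c8: - | r0:Add3,r1:Add2,r2:9,r3:6,r4:36
c9: CDB Add1=-10 | r0:Add3,r1:Add2,r2:9,r3:6,r4:36
c10: CDB Add3=42 | r0:42,r1:Add2,r2:9,r3:6,r4:36

STATUS = VALUE 42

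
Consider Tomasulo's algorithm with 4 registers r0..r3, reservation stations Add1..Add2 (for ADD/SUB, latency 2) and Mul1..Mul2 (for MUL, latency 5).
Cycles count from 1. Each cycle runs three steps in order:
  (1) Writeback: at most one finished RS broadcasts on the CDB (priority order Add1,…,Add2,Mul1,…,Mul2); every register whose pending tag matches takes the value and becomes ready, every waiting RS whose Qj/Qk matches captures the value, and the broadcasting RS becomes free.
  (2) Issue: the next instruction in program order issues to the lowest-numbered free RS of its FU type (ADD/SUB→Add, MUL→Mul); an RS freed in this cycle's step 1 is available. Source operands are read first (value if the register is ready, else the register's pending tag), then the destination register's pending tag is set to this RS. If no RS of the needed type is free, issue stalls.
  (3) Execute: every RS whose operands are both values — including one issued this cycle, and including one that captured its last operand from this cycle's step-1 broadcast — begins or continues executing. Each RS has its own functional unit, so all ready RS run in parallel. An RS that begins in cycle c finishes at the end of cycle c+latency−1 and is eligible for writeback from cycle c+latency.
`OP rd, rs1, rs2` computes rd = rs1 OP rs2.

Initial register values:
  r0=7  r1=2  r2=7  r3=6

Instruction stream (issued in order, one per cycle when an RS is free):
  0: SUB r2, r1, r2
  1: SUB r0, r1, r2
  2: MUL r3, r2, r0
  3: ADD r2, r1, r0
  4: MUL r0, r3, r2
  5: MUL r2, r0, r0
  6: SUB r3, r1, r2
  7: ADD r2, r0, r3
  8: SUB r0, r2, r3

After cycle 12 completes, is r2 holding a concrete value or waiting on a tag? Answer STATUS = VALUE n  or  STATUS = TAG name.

c1: issue SUB r2<-Add1 | r0:7,r1:2,r2:Add1,r3:6
c2: issue SUB r0<-Add2 | r0:Add2,r1:2,r2:Add1,r3:6
c3: CDB Add1=-5; issue MUL r3<-Mul1 | r0:Add2,r1:2,r2:-5,r3:Mul1
c4: issue ADD r2<-Add1 | r0:Add2,r1:2,r2:Add1,r3:Mul1
c5: CDB Add2=7; issue MUL r0<-Mul2 | r0:Mul2,r1:2,r2:Add1,r3:Mul1
c6: stall | r0:Mul2,r1:2,r2:Add1,r3:Mul1
c7: CDB Add1=9; stall | r0:Mul2,r1:2,r2:9,r3:Mul1
c8: stall | r0:Mul2,r1:2,r2:9,r3:Mul1
c9: stall | r0:Mul2,r1:2,r2:9,r3:Mul1
c10: CDB Mul1=-35; issue MUL r2<-Mul1 | r0:Mul2,r1:2,r2:Mul1,r3:-35
c11: issue SUB r3<-Add1 | r0:Mul2,r1:2,r2:Mul1,r3:Add1
c12: issue ADD r2<-Add2 | r0:Mul2,r1:2,r2:Add2,r3:Add1

STATUS = TAG Add2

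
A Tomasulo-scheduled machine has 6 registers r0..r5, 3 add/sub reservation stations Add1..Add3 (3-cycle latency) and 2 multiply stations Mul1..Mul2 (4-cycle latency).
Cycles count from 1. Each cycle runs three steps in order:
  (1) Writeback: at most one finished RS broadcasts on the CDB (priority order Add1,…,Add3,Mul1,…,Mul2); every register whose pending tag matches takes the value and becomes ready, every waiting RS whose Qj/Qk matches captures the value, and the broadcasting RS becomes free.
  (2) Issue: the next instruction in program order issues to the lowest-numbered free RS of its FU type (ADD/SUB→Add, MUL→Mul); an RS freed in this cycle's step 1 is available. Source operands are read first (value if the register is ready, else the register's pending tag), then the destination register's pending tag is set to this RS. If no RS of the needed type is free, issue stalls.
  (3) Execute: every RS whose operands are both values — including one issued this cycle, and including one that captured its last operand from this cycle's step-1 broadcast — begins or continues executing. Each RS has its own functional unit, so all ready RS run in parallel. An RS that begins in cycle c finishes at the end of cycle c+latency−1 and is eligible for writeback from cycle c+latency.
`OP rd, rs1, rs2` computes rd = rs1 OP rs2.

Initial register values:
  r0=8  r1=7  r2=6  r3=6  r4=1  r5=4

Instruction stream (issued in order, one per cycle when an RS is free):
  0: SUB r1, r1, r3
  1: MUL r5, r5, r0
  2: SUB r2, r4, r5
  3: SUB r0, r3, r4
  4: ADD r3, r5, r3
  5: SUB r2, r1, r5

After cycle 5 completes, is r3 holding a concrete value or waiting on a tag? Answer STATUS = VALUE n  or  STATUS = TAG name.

STATUS = TAG Add3

cycle 1: issue SUB r1<-Add1 // r0:8,r1:Add1,r2:6,r3:6,r4:1,r5:4
cycle 2: issue MUL r5<-Mul1 // r0:8,r1:Add1,r2:6,r3:6,r4:1,r5:Mul1
cycle 3: issue SUB r2<-Add2 // r0:8,r1:Add1,r2:Add2,r3:6,r4:1,r5:Mul1
cycle 4: CDB Add1=1; issue SUB r0<-Add1 // r0:Add1,r1:1,r2:Add2,r3:6,r4:1,r5:Mul1
cycle 5: issue ADD r3<-Add3 // r0:Add1,r1:1,r2:Add2,r3:Add3,r4:1,r5:Mul1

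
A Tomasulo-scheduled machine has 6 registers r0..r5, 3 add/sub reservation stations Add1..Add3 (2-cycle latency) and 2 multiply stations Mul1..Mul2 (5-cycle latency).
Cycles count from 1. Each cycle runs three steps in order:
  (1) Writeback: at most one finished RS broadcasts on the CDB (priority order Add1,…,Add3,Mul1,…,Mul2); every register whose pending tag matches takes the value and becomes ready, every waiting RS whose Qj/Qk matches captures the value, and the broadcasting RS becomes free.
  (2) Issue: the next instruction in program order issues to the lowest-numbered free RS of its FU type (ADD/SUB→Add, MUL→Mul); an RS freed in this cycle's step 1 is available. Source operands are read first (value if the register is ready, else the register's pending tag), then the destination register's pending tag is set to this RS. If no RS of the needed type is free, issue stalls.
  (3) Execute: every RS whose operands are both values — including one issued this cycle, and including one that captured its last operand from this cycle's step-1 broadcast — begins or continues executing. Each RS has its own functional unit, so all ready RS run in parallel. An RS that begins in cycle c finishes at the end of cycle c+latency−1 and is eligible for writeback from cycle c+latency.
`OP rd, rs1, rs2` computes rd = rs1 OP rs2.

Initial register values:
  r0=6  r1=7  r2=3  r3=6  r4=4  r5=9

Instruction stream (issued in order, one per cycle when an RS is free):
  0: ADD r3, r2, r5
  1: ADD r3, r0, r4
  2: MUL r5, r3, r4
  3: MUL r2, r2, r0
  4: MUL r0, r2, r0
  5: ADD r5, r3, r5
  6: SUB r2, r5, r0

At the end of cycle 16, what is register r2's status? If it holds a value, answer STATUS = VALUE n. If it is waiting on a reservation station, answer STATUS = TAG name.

c1: issue ADD r3<-Add1 | r0:6,r1:7,r2:3,r3:Add1,r4:4,r5:9
c2: issue ADD r3<-Add2 | r0:6,r1:7,r2:3,r3:Add2,r4:4,r5:9
c3: CDB Add1=12; issue MUL r5<-Mul1 | r0:6,r1:7,r2:3,r3:Add2,r4:4,r5:Mul1
c4: CDB Add2=10; issue MUL r2<-Mul2 | r0:6,r1:7,r2:Mul2,r3:10,r4:4,r5:Mul1
c5: stall | r0:6,r1:7,r2:Mul2,r3:10,r4:4,r5:Mul1
c6: stall | r0:6,r1:7,r2:Mul2,r3:10,r4:4,r5:Mul1
c7: stall | r0:6,r1:7,r2:Mul2,r3:10,r4:4,r5:Mul1
c8: stall | r0:6,r1:7,r2:Mul2,r3:10,r4:4,r5:Mul1
c9: CDB Mul1=40; issue MUL r0<-Mul1 | r0:Mul1,r1:7,r2:Mul2,r3:10,r4:4,r5:40
c10: CDB Mul2=18; issue ADD r5<-Add1 | r0:Mul1,r1:7,r2:18,r3:10,r4:4,r5:Add1
c11: issue SUB r2<-Add2 | r0:Mul1,r1:7,r2:Add2,r3:10,r4:4,r5:Add1
c12: CDB Add1=50 | r0:Mul1,r1:7,r2:Add2,r3:10,r4:4,r5:50
c13: - | r0:Mul1,r1:7,r2:Add2,r3:10,r4:4,r5:50
c14: - | r0:Mul1,r1:7,r2:Add2,r3:10,r4:4,r5:50
c15: CDB Mul1=108 | r0:108,r1:7,r2:Add2,r3:10,r4:4,r5:50
c16: - | r0:108,r1:7,r2:Add2,r3:10,r4:4,r5:50

STATUS = TAG Add2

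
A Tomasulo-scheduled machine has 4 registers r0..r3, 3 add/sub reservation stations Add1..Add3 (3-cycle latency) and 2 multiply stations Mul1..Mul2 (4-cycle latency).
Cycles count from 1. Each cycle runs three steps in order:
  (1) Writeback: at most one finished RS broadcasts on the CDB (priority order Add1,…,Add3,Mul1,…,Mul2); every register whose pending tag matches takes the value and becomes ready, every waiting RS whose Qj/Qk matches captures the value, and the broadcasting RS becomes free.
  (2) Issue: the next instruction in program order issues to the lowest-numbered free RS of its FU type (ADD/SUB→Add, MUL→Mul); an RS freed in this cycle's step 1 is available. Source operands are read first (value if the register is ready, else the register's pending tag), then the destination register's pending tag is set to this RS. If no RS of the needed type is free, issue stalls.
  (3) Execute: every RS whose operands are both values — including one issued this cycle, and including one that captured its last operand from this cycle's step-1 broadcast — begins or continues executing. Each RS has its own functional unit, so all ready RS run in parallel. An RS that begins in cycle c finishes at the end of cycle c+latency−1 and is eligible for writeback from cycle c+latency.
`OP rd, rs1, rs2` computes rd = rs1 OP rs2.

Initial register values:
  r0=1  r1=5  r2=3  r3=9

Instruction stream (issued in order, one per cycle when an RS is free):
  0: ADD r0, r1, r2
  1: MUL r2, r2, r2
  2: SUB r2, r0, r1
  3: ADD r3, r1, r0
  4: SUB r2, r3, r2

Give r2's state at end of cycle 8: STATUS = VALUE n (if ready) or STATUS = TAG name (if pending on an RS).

cycle 1: issue ADD r0<-Add1 // r0:Add1,r1:5,r2:3,r3:9
cycle 2: issue MUL r2<-Mul1 // r0:Add1,r1:5,r2:Mul1,r3:9
cycle 3: issue SUB r2<-Add2 // r0:Add1,r1:5,r2:Add2,r3:9
cycle 4: CDB Add1=8; issue ADD r3<-Add1 // r0:8,r1:5,r2:Add2,r3:Add1
cycle 5: issue SUB r2<-Add3 // r0:8,r1:5,r2:Add3,r3:Add1
cycle 6: CDB Mul1=9 // r0:8,r1:5,r2:Add3,r3:Add1
cycle 7: CDB Add1=13 // r0:8,r1:5,r2:Add3,r3:13
cycle 8: CDB Add2=3 // r0:8,r1:5,r2:Add3,r3:13

STATUS = TAG Add3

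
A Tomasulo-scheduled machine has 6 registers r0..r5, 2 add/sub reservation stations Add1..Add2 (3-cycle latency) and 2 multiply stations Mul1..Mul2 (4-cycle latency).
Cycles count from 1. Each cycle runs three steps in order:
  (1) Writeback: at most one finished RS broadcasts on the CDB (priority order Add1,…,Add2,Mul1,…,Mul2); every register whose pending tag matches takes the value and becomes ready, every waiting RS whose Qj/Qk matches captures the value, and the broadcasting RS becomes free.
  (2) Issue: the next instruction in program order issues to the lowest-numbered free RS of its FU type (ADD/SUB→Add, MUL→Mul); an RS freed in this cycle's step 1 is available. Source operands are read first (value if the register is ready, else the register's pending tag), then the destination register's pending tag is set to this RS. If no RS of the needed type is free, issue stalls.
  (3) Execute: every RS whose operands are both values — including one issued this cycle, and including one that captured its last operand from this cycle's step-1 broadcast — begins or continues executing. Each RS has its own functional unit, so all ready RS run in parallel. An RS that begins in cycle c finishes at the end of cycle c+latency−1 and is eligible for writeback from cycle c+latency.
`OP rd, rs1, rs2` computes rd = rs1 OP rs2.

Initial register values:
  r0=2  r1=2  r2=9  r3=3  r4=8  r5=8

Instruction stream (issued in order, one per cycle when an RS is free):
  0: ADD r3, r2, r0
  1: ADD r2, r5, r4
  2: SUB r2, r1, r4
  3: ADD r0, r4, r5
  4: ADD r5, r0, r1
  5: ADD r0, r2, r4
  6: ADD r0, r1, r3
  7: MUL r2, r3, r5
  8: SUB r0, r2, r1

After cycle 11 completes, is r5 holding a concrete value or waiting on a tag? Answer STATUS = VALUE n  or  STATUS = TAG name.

c1: issue ADD r3<-Add1 | r0:2,r1:2,r2:9,r3:Add1,r4:8,r5:8
c2: issue ADD r2<-Add2 | r0:2,r1:2,r2:Add2,r3:Add1,r4:8,r5:8
c3: stall | r0:2,r1:2,r2:Add2,r3:Add1,r4:8,r5:8
c4: CDB Add1=11; issue SUB r2<-Add1 | r0:2,r1:2,r2:Add1,r3:11,r4:8,r5:8
c5: CDB Add2=16; issue ADD r0<-Add2 | r0:Add2,r1:2,r2:Add1,r3:11,r4:8,r5:8
c6: stall | r0:Add2,r1:2,r2:Add1,r3:11,r4:8,r5:8
c7: CDB Add1=-6; issue ADD r5<-Add1 | r0:Add2,r1:2,r2:-6,r3:11,r4:8,r5:Add1
c8: CDB Add2=16; issue ADD r0<-Add2 | r0:Add2,r1:2,r2:-6,r3:11,r4:8,r5:Add1
c9: stall | r0:Add2,r1:2,r2:-6,r3:11,r4:8,r5:Add1
c10: stall | r0:Add2,r1:2,r2:-6,r3:11,r4:8,r5:Add1
c11: CDB Add1=18; issue ADD r0<-Add1 | r0:Add1,r1:2,r2:-6,r3:11,r4:8,r5:18

STATUS = VALUE 18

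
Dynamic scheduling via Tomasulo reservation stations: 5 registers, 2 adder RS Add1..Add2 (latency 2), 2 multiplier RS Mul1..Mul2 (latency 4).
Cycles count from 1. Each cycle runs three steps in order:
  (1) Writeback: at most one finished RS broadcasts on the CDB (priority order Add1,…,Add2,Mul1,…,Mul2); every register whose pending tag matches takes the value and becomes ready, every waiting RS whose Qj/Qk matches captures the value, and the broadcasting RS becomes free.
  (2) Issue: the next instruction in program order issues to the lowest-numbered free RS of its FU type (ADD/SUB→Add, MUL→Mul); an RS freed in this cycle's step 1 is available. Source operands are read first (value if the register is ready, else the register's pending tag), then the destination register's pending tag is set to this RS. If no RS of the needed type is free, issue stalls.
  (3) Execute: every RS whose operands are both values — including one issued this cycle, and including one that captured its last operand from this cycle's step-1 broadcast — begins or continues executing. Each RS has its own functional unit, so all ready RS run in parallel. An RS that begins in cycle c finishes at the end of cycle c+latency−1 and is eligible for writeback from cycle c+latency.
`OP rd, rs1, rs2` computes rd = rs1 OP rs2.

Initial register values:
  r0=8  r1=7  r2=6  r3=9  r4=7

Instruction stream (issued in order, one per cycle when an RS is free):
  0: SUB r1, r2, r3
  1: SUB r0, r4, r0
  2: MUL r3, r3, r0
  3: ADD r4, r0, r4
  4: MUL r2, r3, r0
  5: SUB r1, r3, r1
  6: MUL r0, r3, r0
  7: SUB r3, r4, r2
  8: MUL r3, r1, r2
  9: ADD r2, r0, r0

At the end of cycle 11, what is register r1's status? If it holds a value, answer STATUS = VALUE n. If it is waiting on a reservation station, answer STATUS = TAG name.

c1: issue SUB r1<-Add1 | r0:8,r1:Add1,r2:6,r3:9,r4:7
c2: issue SUB r0<-Add2 | r0:Add2,r1:Add1,r2:6,r3:9,r4:7
c3: CDB Add1=-3; issue MUL r3<-Mul1 | r0:Add2,r1:-3,r2:6,r3:Mul1,r4:7
c4: CDB Add2=-1; issue ADD r4<-Add1 | r0:-1,r1:-3,r2:6,r3:Mul1,r4:Add1
c5: issue MUL r2<-Mul2 | r0:-1,r1:-3,r2:Mul2,r3:Mul1,r4:Add1
c6: CDB Add1=6; issue SUB r1<-Add1 | r0:-1,r1:Add1,r2:Mul2,r3:Mul1,r4:6
c7: stall | r0:-1,r1:Add1,r2:Mul2,r3:Mul1,r4:6
c8: CDB Mul1=-9; issue MUL r0<-Mul1 | r0:Mul1,r1:Add1,r2:Mul2,r3:-9,r4:6
c9: issue SUB r3<-Add2 | r0:Mul1,r1:Add1,r2:Mul2,r3:Add2,r4:6
c10: CDB Add1=-6; stall | r0:Mul1,r1:-6,r2:Mul2,r3:Add2,r4:6
c11: stall | r0:Mul1,r1:-6,r2:Mul2,r3:Add2,r4:6

STATUS = VALUE -6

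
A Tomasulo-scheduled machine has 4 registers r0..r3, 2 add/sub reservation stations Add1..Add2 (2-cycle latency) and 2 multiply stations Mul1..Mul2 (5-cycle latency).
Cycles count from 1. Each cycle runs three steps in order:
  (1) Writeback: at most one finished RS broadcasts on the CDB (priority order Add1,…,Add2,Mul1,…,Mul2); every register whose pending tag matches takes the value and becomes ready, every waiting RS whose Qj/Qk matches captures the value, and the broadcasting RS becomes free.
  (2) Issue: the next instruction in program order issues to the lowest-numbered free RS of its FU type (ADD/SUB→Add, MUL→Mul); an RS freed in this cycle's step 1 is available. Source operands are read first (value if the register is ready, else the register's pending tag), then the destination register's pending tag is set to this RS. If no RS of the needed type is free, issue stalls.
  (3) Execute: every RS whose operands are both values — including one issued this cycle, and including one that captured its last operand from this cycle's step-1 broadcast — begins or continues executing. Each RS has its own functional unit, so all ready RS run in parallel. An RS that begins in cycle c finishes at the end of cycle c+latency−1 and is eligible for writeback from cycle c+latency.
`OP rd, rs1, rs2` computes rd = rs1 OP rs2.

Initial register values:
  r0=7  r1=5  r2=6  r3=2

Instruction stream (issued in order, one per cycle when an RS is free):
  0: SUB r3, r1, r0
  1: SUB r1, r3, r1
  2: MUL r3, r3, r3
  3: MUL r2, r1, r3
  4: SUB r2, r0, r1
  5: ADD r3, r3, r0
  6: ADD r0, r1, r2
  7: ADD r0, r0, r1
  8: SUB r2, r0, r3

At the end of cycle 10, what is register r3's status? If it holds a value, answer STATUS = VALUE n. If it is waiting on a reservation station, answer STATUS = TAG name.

  c1: issue SUB r3<-Add1  regs: r0:7,r1:5,r2:6,r3:Add1
  c2: issue SUB r1<-Add2  regs: r0:7,r1:Add2,r2:6,r3:Add1
  c3: CDB Add1=-2; issue MUL r3<-Mul1  regs: r0:7,r1:Add2,r2:6,r3:Mul1
  c4: issue MUL r2<-Mul2  regs: r0:7,r1:Add2,r2:Mul2,r3:Mul1
  c5: CDB Add2=-7; issue SUB r2<-Add1  regs: r0:7,r1:-7,r2:Add1,r3:Mul1
  c6: issue ADD r3<-Add2  regs: r0:7,r1:-7,r2:Add1,r3:Add2
  c7: CDB Add1=14; issue ADD r0<-Add1  regs: r0:Add1,r1:-7,r2:14,r3:Add2
  c8: CDB Mul1=4; stall  regs: r0:Add1,r1:-7,r2:14,r3:Add2
  c9: CDB Add1=7; issue ADD r0<-Add1  regs: r0:Add1,r1:-7,r2:14,r3:Add2
  c10: CDB Add2=11; issue SUB r2<-Add2  regs: r0:Add1,r1:-7,r2:Add2,r3:11

STATUS = VALUE 11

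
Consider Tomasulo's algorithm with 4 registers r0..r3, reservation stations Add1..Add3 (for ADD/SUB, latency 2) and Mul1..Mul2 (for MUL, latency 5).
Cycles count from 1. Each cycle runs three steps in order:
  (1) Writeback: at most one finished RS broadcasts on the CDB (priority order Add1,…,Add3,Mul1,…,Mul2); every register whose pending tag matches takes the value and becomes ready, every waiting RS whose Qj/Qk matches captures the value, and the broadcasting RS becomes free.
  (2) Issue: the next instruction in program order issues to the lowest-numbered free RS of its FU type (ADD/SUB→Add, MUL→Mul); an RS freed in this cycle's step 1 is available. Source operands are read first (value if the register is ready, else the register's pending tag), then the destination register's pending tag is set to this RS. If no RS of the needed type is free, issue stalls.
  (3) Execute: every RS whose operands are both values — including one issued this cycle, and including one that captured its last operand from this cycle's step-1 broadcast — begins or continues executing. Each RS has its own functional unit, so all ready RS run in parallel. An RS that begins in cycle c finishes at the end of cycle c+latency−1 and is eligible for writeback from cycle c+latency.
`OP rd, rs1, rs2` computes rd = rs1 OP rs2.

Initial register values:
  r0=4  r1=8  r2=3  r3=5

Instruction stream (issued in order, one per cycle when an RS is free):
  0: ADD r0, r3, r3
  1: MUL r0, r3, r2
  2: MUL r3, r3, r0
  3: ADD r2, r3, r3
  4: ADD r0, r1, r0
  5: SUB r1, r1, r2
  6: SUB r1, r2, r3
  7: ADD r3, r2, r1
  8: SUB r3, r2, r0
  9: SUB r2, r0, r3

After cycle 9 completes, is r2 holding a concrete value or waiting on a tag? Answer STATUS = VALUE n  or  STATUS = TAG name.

cycle 1: issue ADD r0<-Add1 // r0:Add1,r1:8,r2:3,r3:5
cycle 2: issue MUL r0<-Mul1 // r0:Mul1,r1:8,r2:3,r3:5
cycle 3: CDB Add1=10; issue MUL r3<-Mul2 // r0:Mul1,r1:8,r2:3,r3:Mul2
cycle 4: issue ADD r2<-Add1 // r0:Mul1,r1:8,r2:Add1,r3:Mul2
cycle 5: issue ADD r0<-Add2 // r0:Add2,r1:8,r2:Add1,r3:Mul2
cycle 6: issue SUB r1<-Add3 // r0:Add2,r1:Add3,r2:Add1,r3:Mul2
cycle 7: CDB Mul1=15; stall // r0:Add2,r1:Add3,r2:Add1,r3:Mul2
cycle 8: stall // r0:Add2,r1:Add3,r2:Add1,r3:Mul2
cycle 9: CDB Add2=23; issue SUB r1<-Add2 // r0:23,r1:Add2,r2:Add1,r3:Mul2

STATUS = TAG Add1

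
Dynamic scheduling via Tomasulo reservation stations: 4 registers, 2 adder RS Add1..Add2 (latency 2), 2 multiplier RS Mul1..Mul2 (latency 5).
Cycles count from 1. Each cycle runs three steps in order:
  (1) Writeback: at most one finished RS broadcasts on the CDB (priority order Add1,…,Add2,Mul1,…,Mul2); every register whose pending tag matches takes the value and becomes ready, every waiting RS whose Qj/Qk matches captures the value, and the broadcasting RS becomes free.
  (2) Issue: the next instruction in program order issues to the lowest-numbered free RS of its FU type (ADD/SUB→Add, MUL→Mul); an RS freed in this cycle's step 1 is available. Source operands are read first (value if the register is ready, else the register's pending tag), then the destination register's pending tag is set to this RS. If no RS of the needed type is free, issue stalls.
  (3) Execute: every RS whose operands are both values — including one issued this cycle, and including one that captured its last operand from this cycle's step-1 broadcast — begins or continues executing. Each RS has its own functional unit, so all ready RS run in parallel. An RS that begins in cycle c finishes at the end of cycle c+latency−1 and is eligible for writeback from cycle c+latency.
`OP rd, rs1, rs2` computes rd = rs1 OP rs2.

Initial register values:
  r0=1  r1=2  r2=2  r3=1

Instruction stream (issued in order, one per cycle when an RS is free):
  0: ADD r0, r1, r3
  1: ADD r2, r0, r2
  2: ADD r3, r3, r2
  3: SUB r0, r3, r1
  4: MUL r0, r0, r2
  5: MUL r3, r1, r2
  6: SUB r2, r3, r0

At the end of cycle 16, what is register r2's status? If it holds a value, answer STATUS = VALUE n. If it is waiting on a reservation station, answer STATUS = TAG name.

STATUS = VALUE -10

cycle 1: issue ADD r0<-Add1 // r0:Add1,r1:2,r2:2,r3:1
cycle 2: issue ADD r2<-Add2 // r0:Add1,r1:2,r2:Add2,r3:1
cycle 3: CDB Add1=3; issue ADD r3<-Add1 // r0:3,r1:2,r2:Add2,r3:Add1
cycle 4: stall // r0:3,r1:2,r2:Add2,r3:Add1
cycle 5: CDB Add2=5; issue SUB r0<-Add2 // r0:Add2,r1:2,r2:5,r3:Add1
cycle 6: issue MUL r0<-Mul1 // r0:Mul1,r1:2,r2:5,r3:Add1
cycle 7: CDB Add1=6; issue MUL r3<-Mul2 // r0:Mul1,r1:2,r2:5,r3:Mul2
cycle 8: issue SUB r2<-Add1 // r0:Mul1,r1:2,r2:Add1,r3:Mul2
cycle 9: CDB Add2=4 // r0:Mul1,r1:2,r2:Add1,r3:Mul2
cycle 10: - // r0:Mul1,r1:2,r2:Add1,r3:Mul2
cycle 11: - // r0:Mul1,r1:2,r2:Add1,r3:Mul2
cycle 12: CDB Mul2=10 // r0:Mul1,r1:2,r2:Add1,r3:10
cycle 13: - // r0:Mul1,r1:2,r2:Add1,r3:10
cycle 14: CDB Mul1=20 // r0:20,r1:2,r2:Add1,r3:10
cycle 15: - // r0:20,r1:2,r2:Add1,r3:10
cycle 16: CDB Add1=-10 // r0:20,r1:2,r2:-10,r3:10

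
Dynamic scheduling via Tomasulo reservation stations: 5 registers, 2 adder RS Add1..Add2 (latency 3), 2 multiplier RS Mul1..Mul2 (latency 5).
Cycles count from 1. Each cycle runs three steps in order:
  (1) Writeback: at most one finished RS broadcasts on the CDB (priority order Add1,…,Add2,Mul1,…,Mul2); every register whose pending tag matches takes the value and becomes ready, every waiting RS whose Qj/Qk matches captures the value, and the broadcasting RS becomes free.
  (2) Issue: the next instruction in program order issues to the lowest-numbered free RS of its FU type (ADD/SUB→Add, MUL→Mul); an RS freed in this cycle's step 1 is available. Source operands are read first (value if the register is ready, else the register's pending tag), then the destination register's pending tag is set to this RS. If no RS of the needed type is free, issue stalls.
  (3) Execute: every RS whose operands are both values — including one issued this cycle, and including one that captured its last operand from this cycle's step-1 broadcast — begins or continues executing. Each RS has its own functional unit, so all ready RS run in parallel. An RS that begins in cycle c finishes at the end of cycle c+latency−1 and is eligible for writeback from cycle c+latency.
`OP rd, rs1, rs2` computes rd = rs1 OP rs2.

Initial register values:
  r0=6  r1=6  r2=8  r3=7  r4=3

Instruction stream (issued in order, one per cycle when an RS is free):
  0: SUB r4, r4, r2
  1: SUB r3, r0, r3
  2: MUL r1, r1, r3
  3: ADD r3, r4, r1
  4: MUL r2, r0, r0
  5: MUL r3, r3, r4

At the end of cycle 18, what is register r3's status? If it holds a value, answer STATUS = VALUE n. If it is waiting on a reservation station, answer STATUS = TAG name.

  c1: issue SUB r4<-Add1  regs: r0:6,r1:6,r2:8,r3:7,r4:Add1
  c2: issue SUB r3<-Add2  regs: r0:6,r1:6,r2:8,r3:Add2,r4:Add1
  c3: issue MUL r1<-Mul1  regs: r0:6,r1:Mul1,r2:8,r3:Add2,r4:Add1
  c4: CDB Add1=-5; issue ADD r3<-Add1  regs: r0:6,r1:Mul1,r2:8,r3:Add1,r4:-5
  c5: CDB Add2=-1; issue MUL r2<-Mul2  regs: r0:6,r1:Mul1,r2:Mul2,r3:Add1,r4:-5
  c6: stall  regs: r0:6,r1:Mul1,r2:Mul2,r3:Add1,r4:-5
  c7: stall  regs: r0:6,r1:Mul1,r2:Mul2,r3:Add1,r4:-5
  c8: stall  regs: r0:6,r1:Mul1,r2:Mul2,r3:Add1,r4:-5
  c9: stall  regs: r0:6,r1:Mul1,r2:Mul2,r3:Add1,r4:-5
  c10: CDB Mul1=-6; issue MUL r3<-Mul1  regs: r0:6,r1:-6,r2:Mul2,r3:Mul1,r4:-5
  c11: CDB Mul2=36  regs: r0:6,r1:-6,r2:36,r3:Mul1,r4:-5
  c12: -  regs: r0:6,r1:-6,r2:36,r3:Mul1,r4:-5
  c13: CDB Add1=-11  regs: r0:6,r1:-6,r2:36,r3:Mul1,r4:-5
  c14: -  regs: r0:6,r1:-6,r2:36,r3:Mul1,r4:-5
  c15: -  regs: r0:6,r1:-6,r2:36,r3:Mul1,r4:-5
  c16: -  regs: r0:6,r1:-6,r2:36,r3:Mul1,r4:-5
  c17: -  regs: r0:6,r1:-6,r2:36,r3:Mul1,r4:-5
  c18: CDB Mul1=55  regs: r0:6,r1:-6,r2:36,r3:55,r4:-5

STATUS = VALUE 55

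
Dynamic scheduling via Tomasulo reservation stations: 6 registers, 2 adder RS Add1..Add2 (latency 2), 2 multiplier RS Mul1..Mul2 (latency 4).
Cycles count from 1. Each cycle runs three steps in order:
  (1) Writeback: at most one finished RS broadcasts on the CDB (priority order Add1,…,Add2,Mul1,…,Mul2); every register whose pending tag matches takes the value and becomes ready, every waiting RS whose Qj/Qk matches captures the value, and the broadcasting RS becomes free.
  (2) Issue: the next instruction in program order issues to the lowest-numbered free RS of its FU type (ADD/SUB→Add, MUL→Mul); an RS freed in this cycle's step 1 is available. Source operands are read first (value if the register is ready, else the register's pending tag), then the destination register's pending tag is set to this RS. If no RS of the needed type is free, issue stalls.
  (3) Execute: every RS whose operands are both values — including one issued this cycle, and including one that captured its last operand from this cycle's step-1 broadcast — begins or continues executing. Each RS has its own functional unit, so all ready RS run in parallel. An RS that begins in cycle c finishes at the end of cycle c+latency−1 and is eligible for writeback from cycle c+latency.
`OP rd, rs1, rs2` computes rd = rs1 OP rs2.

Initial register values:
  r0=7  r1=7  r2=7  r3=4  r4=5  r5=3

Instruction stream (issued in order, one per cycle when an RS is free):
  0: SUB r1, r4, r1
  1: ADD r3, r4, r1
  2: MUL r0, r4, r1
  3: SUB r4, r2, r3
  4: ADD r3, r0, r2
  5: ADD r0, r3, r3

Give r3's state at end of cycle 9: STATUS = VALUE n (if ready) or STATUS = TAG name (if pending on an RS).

  c1: issue SUB r1<-Add1  regs: r0:7,r1:Add1,r2:7,r3:4,r4:5,r5:3
  c2: issue ADD r3<-Add2  regs: r0:7,r1:Add1,r2:7,r3:Add2,r4:5,r5:3
  c3: CDB Add1=-2; issue MUL r0<-Mul1  regs: r0:Mul1,r1:-2,r2:7,r3:Add2,r4:5,r5:3
  c4: issue SUB r4<-Add1  regs: r0:Mul1,r1:-2,r2:7,r3:Add2,r4:Add1,r5:3
  c5: CDB Add2=3; issue ADD r3<-Add2  regs: r0:Mul1,r1:-2,r2:7,r3:Add2,r4:Add1,r5:3
  c6: stall  regs: r0:Mul1,r1:-2,r2:7,r3:Add2,r4:Add1,r5:3
  c7: CDB Add1=4; issue ADD r0<-Add1  regs: r0:Add1,r1:-2,r2:7,r3:Add2,r4:4,r5:3
  c8: CDB Mul1=-10  regs: r0:Add1,r1:-2,r2:7,r3:Add2,r4:4,r5:3
  c9: -  regs: r0:Add1,r1:-2,r2:7,r3:Add2,r4:4,r5:3

STATUS = TAG Add2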